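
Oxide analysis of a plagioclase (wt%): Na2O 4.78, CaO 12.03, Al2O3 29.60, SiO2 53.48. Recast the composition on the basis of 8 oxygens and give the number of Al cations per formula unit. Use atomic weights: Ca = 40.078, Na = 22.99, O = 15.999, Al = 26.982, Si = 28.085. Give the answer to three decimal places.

1.578 Al apfu

Na2O: 4.78/61.979 = 0.07712 mol → 0.15424 mol Na, 0.07712 mol O.
CaO: 12.03/56.077 = 0.21453 mol → 0.21453 mol Ca, 0.21453 mol O.
Al2O3: 29.60/101.961 = 0.29031 mol → 0.58062 mol Al, 0.87093 mol O.
SiO2: 53.48/60.083 = 0.89010 mol → 0.89010 mol Si, 1.78020 mol O.
Total oxygen = 2.94278 mol. Normalization factor = 8/2.94278 = 2.71852.
Al per 8 O = 0.58062 × 2.71852 = 1.578.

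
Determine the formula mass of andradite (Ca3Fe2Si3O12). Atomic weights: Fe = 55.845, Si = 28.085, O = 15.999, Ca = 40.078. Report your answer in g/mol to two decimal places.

Ca: 3 × 40.078 = 120.2340
Fe: 2 × 55.845 = 111.6900
Si: 3 × 28.085 = 84.2550
O: 12 × 15.999 = 191.9880
Summing the contributions gives the formula mass.

508.17 g/mol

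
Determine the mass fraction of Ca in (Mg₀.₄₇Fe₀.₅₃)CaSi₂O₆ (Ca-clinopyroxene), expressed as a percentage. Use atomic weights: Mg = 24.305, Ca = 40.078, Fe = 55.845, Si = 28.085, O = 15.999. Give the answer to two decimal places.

17.18 mass %

Molar mass of (Mg₀.₄₇Fe₀.₅₃)CaSi₂O₆: 0.47×24.305 + 0.53×55.845 + 1×40.078 + 2×28.085 + 6×15.999 = 233.263 g/mol.
Mass of Ca per formula unit: 1 × 40.078 = 40.078 g.
Weight fraction Ca = 40.078 / 233.263 = 0.1718.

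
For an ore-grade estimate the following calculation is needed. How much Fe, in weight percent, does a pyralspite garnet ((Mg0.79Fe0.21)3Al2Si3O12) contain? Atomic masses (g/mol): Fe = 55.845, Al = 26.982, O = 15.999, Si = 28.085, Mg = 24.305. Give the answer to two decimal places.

8.32 weight percent

Formula mass = 2.37*24.305 + 0.63*55.845 + 2*26.982 + 3*28.085 + 12*15.999 = 422.992 g/mol, of which 35.182 g is Fe.
So Fe makes up 35.182/422.992 = 0.0832 of the mass, i.e. 8.32%.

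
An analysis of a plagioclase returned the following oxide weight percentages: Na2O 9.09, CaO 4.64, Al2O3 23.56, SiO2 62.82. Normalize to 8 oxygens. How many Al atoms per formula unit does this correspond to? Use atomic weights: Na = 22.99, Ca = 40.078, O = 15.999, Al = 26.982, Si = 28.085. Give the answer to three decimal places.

1.227 Al apfu

Na2O: 9.09/61.979 = 0.14666 mol → 0.29332 mol Na, 0.14666 mol O.
CaO: 4.64/56.077 = 0.08274 mol → 0.08274 mol Ca, 0.08274 mol O.
Al2O3: 23.56/101.961 = 0.23107 mol → 0.46214 mol Al, 0.69321 mol O.
SiO2: 62.82/60.083 = 1.04555 mol → 1.04555 mol Si, 2.09110 mol O.
Total oxygen = 3.01371 mol. Normalization factor = 8/3.01371 = 2.65454.
Al per 8 O = 0.46214 × 2.65454 = 1.227.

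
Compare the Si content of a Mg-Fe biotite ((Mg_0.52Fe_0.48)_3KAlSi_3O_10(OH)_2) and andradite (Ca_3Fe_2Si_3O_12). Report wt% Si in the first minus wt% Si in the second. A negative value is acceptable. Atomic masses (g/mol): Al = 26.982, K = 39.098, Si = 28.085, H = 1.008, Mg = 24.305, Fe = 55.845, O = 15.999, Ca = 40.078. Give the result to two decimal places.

M((Mg_0.52Fe_0.48)_3KAlSi_3O_10(OH)_2) = 462.672 g/mol, so wt% Si = 84.255/462.672 × 100 = 18.21%.
M(Ca_3Fe_2Si_3O_12) = 508.167 g/mol, so wt% Si = 84.255/508.167 × 100 = 16.58%.
18.21 − 16.58 = 1.63 pp.

1.63 percentage points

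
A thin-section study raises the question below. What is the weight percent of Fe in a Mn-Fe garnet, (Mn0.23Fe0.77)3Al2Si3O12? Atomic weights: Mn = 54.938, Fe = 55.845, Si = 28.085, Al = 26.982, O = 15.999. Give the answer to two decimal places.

25.95 wt%

M((Mn0.23Fe0.77)3Al2Si3O12) = 497.116 g/mol.
Fe contributes 2.31 × 55.845 = 129.002 g per mole.
129.002/497.116 = 0.2595 → 25.95%.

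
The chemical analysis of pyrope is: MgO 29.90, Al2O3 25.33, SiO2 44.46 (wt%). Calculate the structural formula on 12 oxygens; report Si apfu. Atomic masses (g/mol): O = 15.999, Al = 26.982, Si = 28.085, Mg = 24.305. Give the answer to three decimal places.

2.993 Si apfu

MgO (M=40.304): mol = 0.74186; Mg = 0.74186, O = 0.74186.
Al2O3 (M=101.961): mol = 0.24843; Al = 0.49686, O = 0.74529.
SiO2 (M=60.083): mol = 0.73998; Si = 0.73998, O = 1.47996.
ΣO = 2.96711; factor = 12/ΣO = 4.04434.
Si apfu = 0.73998 × 4.04434 = 2.993.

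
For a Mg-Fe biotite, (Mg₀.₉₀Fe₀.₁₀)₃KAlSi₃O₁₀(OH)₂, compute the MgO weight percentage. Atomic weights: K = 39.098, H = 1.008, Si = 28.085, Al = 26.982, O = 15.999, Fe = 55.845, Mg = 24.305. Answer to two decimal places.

Molar mass of (Mg₀.₉₀Fe₀.₁₀)₃KAlSi₃O₁₀(OH)₂ = 2.70·24.305 + 0.30·55.845 + 1·39.098 + 1·26.982 + 3·28.085 + 12·15.999 + 2·1.008 = 426.716 g/mol.
Each formula unit contains 2.70 Mg, equivalent to 2.70/1 = 2.7000 mol MgO.
M(MgO) = 1×24.305 + 1×15.999 = 40.304 g/mol.
Mass of MgO per formula unit = 2.7000 × 40.304 = 108.821 g.
MgO wt% = 108.821 / 426.716 × 100 = 25.50%.

25.50 wt%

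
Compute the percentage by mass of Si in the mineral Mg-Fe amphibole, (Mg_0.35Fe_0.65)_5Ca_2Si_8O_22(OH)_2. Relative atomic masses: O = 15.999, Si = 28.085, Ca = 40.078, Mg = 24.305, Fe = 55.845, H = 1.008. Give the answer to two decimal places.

M((Mg_0.35Fe_0.65)_5Ca_2Si_8O_22(OH)_2) = 914.858 g/mol.
Si contributes 8 × 28.085 = 224.680 g per mole.
224.680/914.858 = 0.2456 → 24.56%.

24.56 mass %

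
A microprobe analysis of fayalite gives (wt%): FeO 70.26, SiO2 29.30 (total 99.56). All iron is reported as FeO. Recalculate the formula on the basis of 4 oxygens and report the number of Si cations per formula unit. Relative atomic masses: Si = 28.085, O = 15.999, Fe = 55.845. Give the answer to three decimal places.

70.26 wt% FeO ÷ 71.844 g/mol = 0.97795 mol, giving 0.97795 Fe and 0.97795 O.
29.30 wt% SiO2 ÷ 60.083 g/mol = 0.48766 mol, giving 0.48766 Si and 0.97532 O.
Oxygen sums to 1.95327; scaling by 4/1.95327 = 2.04785 puts the formula on 4 O.
Si: 0.48766 × 2.04785 = 0.999 atoms per formula unit.

0.999 Si apfu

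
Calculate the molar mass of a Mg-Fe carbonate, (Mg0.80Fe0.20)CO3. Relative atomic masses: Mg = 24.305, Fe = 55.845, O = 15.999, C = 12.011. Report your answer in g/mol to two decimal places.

90.62 g/mol

Mg: 0.80 × 24.305 = 19.4440
Fe: 0.20 × 55.845 = 11.1690
C: 1 × 12.011 = 12.0110
O: 3 × 15.999 = 47.9970
Summing the contributions gives the formula mass.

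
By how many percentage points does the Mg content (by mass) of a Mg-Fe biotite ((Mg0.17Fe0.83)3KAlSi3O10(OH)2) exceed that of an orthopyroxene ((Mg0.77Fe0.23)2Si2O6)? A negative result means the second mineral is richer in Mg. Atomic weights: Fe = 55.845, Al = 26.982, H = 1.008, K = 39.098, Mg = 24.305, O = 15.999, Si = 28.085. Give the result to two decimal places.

-14.89 percentage points

First mineral: 12.396 g Mg in 495.789 g formula = 2.50 wt% Mg.
Second mineral: 37.430 g Mg in 215.282 g formula = 17.39 wt% Mg.
2.50% − 17.39% gives a difference of -14.89 percentage points.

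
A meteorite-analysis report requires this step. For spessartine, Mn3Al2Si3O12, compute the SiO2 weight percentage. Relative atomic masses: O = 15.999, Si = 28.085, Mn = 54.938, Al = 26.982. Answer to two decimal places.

36.41 wt%

M(Mn3Al2Si3O12) = 495.021 g/mol; M(SiO2) = 60.083 g/mol.
Moles SiO2 per formula unit = 3 Si ÷ 1 = 3.0000.
SiO2 fraction = (3.0000 × 60.083) / 495.021 = 180.249/495.021 = 0.3641.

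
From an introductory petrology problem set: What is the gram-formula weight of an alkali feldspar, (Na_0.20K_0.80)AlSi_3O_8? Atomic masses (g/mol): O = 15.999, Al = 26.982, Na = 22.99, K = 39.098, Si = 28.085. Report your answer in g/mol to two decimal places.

275.11 g/mol

Na: 0.20 × 22.99 = 4.5980
K: 0.80 × 39.098 = 31.2784
Al: 1 × 26.982 = 26.9820
Si: 3 × 28.085 = 84.2550
O: 8 × 15.999 = 127.9920
Summing the contributions gives the formula mass.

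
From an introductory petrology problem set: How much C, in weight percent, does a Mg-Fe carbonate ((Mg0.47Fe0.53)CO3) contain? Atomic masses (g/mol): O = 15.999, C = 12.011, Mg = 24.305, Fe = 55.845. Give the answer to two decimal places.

11.89 weight percent

M((Mg0.47Fe0.53)CO3) = 101.029 g/mol.
C contributes 1 × 12.011 = 12.011 g per mole.
12.011/101.029 = 0.1189 → 11.89%.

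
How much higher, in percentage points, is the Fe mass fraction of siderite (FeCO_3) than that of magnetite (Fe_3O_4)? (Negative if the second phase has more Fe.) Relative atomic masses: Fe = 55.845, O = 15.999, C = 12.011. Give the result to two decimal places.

M(FeCO_3) = 115.853 g/mol, so wt% Fe = 55.845/115.853 × 100 = 48.20%.
M(Fe_3O_4) = 231.531 g/mol, so wt% Fe = 167.535/231.531 × 100 = 72.36%.
48.20 − 72.36 = -24.16 pp.

-24.16 percentage points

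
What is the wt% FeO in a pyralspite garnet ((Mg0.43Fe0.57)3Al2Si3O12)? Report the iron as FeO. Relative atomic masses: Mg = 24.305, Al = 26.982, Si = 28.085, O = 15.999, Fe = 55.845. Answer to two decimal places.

M((Mg0.43Fe0.57)3Al2Si3O12) = 457.055 g/mol; M(FeO) = 71.844 g/mol.
Moles FeO per formula unit = 1.71 Fe ÷ 1 = 1.7100.
FeO fraction = (1.7100 × 71.844) / 457.055 = 122.853/457.055 = 0.2688.

26.88 wt%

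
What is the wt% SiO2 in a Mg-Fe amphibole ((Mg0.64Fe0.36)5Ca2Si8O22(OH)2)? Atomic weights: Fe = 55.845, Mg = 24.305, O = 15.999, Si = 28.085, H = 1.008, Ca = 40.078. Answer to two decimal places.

M((Mg0.64Fe0.36)5Ca2Si8O22(OH)2) = 869.125 g/mol; M(SiO2) = 60.083 g/mol.
Moles SiO2 per formula unit = 8 Si ÷ 1 = 8.0000.
SiO2 fraction = (8.0000 × 60.083) / 869.125 = 480.664/869.125 = 0.5530.

55.30 wt%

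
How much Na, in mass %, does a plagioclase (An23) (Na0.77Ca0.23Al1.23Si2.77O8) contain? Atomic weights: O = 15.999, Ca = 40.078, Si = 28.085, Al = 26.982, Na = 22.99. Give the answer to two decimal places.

Molar mass of Na0.77Ca0.23Al1.23Si2.77O8: 0.77×22.99 + 0.23×40.078 + 1.23×26.982 + 2.77×28.085 + 8×15.999 = 265.896 g/mol.
Mass of Na per formula unit: 0.77 × 22.99 = 17.702 g.
Weight fraction Na = 17.702 / 265.896 = 0.0666.

6.66 mass %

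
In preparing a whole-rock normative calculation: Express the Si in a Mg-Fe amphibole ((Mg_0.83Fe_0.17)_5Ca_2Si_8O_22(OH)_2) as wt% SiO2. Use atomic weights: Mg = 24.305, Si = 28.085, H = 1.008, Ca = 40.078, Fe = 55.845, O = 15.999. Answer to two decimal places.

Molar mass of (Mg_0.83Fe_0.17)_5Ca_2Si_8O_22(OH)_2 = 4.15·24.305 + 0.85·55.845 + 2·40.078 + 8·28.085 + 24·15.999 + 2·1.008 = 839.162 g/mol.
Each formula unit contains 8 Si, equivalent to 8/1 = 8.0000 mol SiO2.
M(SiO2) = 1×28.085 + 2×15.999 = 60.083 g/mol.
Mass of SiO2 per formula unit = 8.0000 × 60.083 = 480.664 g.
SiO2 wt% = 480.664 / 839.162 × 100 = 57.28%.

57.28 wt%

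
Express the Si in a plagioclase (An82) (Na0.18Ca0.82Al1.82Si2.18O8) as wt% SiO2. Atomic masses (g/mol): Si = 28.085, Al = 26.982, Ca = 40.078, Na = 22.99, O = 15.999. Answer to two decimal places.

47.57 wt%

Molar mass of Na0.18Ca0.82Al1.82Si2.18O8 = 0.18×22.99 + 0.82×40.078 + 1.82×26.982 + 2.18×28.085 + 8×15.999 = 275.327 g/mol.
Each formula unit contains 2.18 Si, equivalent to 2.18/1 = 2.1800 mol SiO2.
M(SiO2) = 1×28.085 + 2×15.999 = 60.083 g/mol.
Mass of SiO2 per formula unit = 2.1800 × 60.083 = 130.981 g.
SiO2 wt% = 130.981 / 275.327 × 100 = 47.57%.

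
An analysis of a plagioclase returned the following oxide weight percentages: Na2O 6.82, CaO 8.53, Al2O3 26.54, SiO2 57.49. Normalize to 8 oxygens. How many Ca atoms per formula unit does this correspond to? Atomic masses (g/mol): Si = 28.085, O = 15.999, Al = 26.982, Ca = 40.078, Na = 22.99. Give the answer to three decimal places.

0.412 Ca apfu

6.82 wt% Na2O ÷ 61.979 g/mol = 0.11004 mol, giving 0.22008 Na and 0.11004 O.
8.53 wt% CaO ÷ 56.077 g/mol = 0.15211 mol, giving 0.15211 Ca and 0.15211 O.
26.54 wt% Al2O3 ÷ 101.961 g/mol = 0.26030 mol, giving 0.52060 Al and 0.78090 O.
57.49 wt% SiO2 ÷ 60.083 g/mol = 0.95684 mol, giving 0.95684 Si and 1.91368 O.
Oxygen sums to 2.95673; scaling by 8/2.95673 = 2.70569 puts the formula on 8 O.
Ca: 0.15211 × 2.70569 = 0.412 atoms per formula unit.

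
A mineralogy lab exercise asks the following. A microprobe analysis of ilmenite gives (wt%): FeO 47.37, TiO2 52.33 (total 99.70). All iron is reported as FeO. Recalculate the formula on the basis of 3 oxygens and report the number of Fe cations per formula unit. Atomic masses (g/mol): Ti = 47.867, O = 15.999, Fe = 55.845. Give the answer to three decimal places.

1.004 Fe apfu

FeO: 47.37/71.844 = 0.65935 mol → 0.65935 mol Fe, 0.65935 mol O.
TiO2: 52.33/79.865 = 0.65523 mol → 0.65523 mol Ti, 1.31046 mol O.
Total oxygen = 1.96981 mol. Normalization factor = 3/1.96981 = 1.52299.
Fe per 3 O = 0.65935 × 1.52299 = 1.004.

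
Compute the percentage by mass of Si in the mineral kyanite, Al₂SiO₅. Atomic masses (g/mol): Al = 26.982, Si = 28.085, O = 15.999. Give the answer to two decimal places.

Formula mass = 2*26.982 + 1*28.085 + 5*15.999 = 162.044 g/mol, of which 28.085 g is Si.
So Si makes up 28.085/162.044 = 0.1733 of the mass, i.e. 17.33%.

17.33 wt%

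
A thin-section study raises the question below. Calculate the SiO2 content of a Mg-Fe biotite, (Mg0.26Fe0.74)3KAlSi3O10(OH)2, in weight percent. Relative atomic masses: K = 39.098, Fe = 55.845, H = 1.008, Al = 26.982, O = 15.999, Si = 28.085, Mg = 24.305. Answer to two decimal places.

M((Mg0.26Fe0.74)3KAlSi3O10(OH)2) = 487.273 g/mol; M(SiO2) = 60.083 g/mol.
Moles SiO2 per formula unit = 3 Si ÷ 1 = 3.0000.
SiO2 fraction = (3.0000 × 60.083) / 487.273 = 180.249/487.273 = 0.3699.

36.99 wt%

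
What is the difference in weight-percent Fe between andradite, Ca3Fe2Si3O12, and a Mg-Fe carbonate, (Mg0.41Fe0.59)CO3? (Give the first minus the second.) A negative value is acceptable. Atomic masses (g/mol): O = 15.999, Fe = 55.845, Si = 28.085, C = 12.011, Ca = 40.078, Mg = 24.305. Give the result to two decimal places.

Fe in Ca3Fe2Si3O12: molar mass 508.167 g/mol; 2×55.845 = 111.690 g → 21.98 wt%.
Fe in (Mg0.41Fe0.59)CO3: molar mass 102.922 g/mol; 0.59×55.845 = 32.949 g → 32.01 wt%.
Difference = 21.98 − 32.01 = -10.03 percentage points.

-10.03 percentage points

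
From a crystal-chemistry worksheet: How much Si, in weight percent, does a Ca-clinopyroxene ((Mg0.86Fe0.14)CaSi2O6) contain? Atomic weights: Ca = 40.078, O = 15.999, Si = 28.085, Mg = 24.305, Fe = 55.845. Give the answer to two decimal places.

25.42 weight percent

Formula mass = 0.86·24.305 + 0.14·55.845 + 1·40.078 + 2·28.085 + 6·15.999 = 220.963 g/mol, of which 56.170 g is Si.
So Si makes up 56.170/220.963 = 0.2542 of the mass, i.e. 25.42%.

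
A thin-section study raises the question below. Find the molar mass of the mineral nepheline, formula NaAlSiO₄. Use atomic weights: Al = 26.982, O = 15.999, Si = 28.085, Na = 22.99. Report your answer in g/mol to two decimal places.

142.05 g/mol

Na: 1 × 22.99 = 22.9900
Al: 1 × 26.982 = 26.9820
Si: 1 × 28.085 = 28.0850
O: 4 × 15.999 = 63.9960
Summing the contributions gives the formula mass.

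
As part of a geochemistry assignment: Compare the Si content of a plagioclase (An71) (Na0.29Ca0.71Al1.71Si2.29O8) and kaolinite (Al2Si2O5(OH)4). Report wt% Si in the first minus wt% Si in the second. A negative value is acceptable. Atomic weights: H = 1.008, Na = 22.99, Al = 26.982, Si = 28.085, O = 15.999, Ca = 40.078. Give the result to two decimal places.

M(Na0.29Ca0.71Al1.71Si2.29O8) = 273.568 g/mol, so wt% Si = 64.315/273.568 × 100 = 23.51%.
M(Al2Si2O5(OH)4) = 258.157 g/mol, so wt% Si = 56.170/258.157 × 100 = 21.76%.
23.51 − 21.76 = 1.75 pp.

1.75 percentage points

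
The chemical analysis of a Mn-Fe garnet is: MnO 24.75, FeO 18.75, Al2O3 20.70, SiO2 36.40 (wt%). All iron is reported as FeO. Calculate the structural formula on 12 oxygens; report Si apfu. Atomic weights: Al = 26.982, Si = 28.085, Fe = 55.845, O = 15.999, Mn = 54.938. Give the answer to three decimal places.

MnO (M=70.937): mol = 0.34890; Mn = 0.34890, O = 0.34890.
FeO (M=71.844): mol = 0.26098; Fe = 0.26098, O = 0.26098.
Al2O3 (M=101.961): mol = 0.20302; Al = 0.40604, O = 0.60906.
SiO2 (M=60.083): mol = 0.60583; Si = 0.60583, O = 1.21166.
ΣO = 2.43060; factor = 12/ΣO = 4.93705.
Si apfu = 0.60583 × 4.93705 = 2.991.

2.991 Si apfu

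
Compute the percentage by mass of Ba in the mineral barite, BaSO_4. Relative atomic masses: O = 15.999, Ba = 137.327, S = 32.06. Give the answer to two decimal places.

58.84 mass %

Formula mass = 1×137.327 + 1×32.06 + 4×15.999 = 233.383 g/mol, of which 137.327 g is Ba.
So Ba makes up 137.327/233.383 = 0.5884 of the mass, i.e. 58.84%.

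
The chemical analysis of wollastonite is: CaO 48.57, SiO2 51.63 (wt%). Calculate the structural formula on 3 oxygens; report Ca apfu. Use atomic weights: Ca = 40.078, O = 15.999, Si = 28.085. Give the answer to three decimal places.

1.005 Ca apfu

48.57 wt% CaO ÷ 56.077 g/mol = 0.86613 mol, giving 0.86613 Ca and 0.86613 O.
51.63 wt% SiO2 ÷ 60.083 g/mol = 0.85931 mol, giving 0.85931 Si and 1.71862 O.
Oxygen sums to 2.58475; scaling by 3/2.58475 = 1.16065 puts the formula on 3 O.
Ca: 0.86613 × 1.16065 = 1.005 atoms per formula unit.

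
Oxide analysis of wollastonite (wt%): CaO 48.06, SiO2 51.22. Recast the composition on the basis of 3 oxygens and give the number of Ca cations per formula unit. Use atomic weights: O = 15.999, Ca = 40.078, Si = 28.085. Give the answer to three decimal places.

1.004 Ca apfu

CaO (M=56.077): mol = 0.85704; Ca = 0.85704, O = 0.85704.
SiO2 (M=60.083): mol = 0.85249; Si = 0.85249, O = 1.70498.
ΣO = 2.56202; factor = 3/ΣO = 1.17095.
Ca apfu = 0.85704 × 1.17095 = 1.004.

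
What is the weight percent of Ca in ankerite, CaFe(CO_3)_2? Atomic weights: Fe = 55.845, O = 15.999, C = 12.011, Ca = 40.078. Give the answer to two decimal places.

Formula mass = 1·40.078 + 1·55.845 + 2·12.011 + 6·15.999 = 215.939 g/mol, of which 40.078 g is Ca.
So Ca makes up 40.078/215.939 = 0.1856 of the mass, i.e. 18.56%.

18.56 weight percent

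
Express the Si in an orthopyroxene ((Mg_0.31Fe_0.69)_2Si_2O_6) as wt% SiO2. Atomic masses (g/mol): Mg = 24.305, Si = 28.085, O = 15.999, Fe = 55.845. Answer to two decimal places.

M((Mg_0.31Fe_0.69)_2Si_2O_6) = 244.299 g/mol; M(SiO2) = 60.083 g/mol.
Moles SiO2 per formula unit = 2 Si ÷ 1 = 2.0000.
SiO2 fraction = (2.0000 × 60.083) / 244.299 = 120.166/244.299 = 0.4919.

49.19 wt%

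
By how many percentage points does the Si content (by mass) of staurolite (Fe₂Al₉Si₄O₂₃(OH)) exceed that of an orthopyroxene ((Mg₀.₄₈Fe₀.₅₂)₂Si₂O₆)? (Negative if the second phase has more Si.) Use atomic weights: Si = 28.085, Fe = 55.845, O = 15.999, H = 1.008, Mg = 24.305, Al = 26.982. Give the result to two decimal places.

-10.86 percentage points

First mineral: 112.340 g Si in 851.852 g formula = 13.19 wt% Si.
Second mineral: 56.170 g Si in 233.576 g formula = 24.05 wt% Si.
13.19% − 24.05% gives a difference of -10.86 percentage points.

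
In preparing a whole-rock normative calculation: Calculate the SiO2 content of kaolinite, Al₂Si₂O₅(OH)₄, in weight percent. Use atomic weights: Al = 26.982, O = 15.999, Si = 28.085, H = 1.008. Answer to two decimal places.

M(Al₂Si₂O₅(OH)₄) = 258.157 g/mol; M(SiO2) = 60.083 g/mol.
Moles SiO2 per formula unit = 2 Si ÷ 1 = 2.0000.
SiO2 fraction = (2.0000 × 60.083) / 258.157 = 120.166/258.157 = 0.4655.

46.55 wt%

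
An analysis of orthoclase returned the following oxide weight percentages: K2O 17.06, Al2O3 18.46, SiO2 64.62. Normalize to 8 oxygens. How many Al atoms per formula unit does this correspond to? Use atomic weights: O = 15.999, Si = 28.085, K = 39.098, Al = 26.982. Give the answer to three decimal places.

1.007 Al apfu

17.06 wt% K2O ÷ 94.195 g/mol = 0.18111 mol, giving 0.36222 K and 0.18111 O.
18.46 wt% Al2O3 ÷ 101.961 g/mol = 0.18105 mol, giving 0.36210 Al and 0.54315 O.
64.62 wt% SiO2 ÷ 60.083 g/mol = 1.07551 mol, giving 1.07551 Si and 2.15102 O.
Oxygen sums to 2.87528; scaling by 8/2.87528 = 2.78234 puts the formula on 8 O.
Al: 0.36210 × 2.78234 = 1.007 atoms per formula unit.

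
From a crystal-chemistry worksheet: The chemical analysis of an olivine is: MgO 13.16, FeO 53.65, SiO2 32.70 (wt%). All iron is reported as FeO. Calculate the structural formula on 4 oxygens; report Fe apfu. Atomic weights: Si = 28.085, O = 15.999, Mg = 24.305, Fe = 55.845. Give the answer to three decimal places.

MgO: 13.16/40.304 = 0.32652 mol → 0.32652 mol Mg, 0.32652 mol O.
FeO: 53.65/71.844 = 0.74676 mol → 0.74676 mol Fe, 0.74676 mol O.
SiO2: 32.70/60.083 = 0.54425 mol → 0.54425 mol Si, 1.08850 mol O.
Total oxygen = 2.16178 mol. Normalization factor = 4/2.16178 = 1.85033.
Fe per 4 O = 0.74676 × 1.85033 = 1.382.

1.382 Fe apfu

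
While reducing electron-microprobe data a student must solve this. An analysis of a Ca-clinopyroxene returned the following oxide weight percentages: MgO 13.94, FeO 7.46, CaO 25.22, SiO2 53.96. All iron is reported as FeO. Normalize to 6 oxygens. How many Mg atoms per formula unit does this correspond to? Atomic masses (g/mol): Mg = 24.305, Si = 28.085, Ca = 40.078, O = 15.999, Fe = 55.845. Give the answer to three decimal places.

0.770 Mg apfu

MgO (M=40.304): mol = 0.34587; Mg = 0.34587, O = 0.34587.
FeO (M=71.844): mol = 0.10384; Fe = 0.10384, O = 0.10384.
CaO (M=56.077): mol = 0.44974; Ca = 0.44974, O = 0.44974.
SiO2 (M=60.083): mol = 0.89809; Si = 0.89809, O = 1.79618.
ΣO = 2.69563; factor = 6/ΣO = 2.22582.
Mg apfu = 0.34587 × 2.22582 = 0.770.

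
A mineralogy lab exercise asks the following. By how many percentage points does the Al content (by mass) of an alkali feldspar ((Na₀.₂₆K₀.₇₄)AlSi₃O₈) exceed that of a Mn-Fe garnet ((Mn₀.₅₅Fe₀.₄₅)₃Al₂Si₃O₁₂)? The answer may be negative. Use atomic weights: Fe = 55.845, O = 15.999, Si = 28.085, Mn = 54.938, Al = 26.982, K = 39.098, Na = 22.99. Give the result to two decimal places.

-1.03 percentage points

First mineral: 26.982 g Al in 274.139 g formula = 9.84 wt% Al.
Second mineral: 53.964 g Al in 496.245 g formula = 10.87 wt% Al.
9.84% − 10.87% gives a difference of -1.03 percentage points.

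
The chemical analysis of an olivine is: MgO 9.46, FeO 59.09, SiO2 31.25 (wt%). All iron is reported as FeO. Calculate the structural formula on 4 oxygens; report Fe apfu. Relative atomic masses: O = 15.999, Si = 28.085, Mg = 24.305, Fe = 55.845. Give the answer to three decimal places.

9.46 wt% MgO ÷ 40.304 g/mol = 0.23472 mol, giving 0.23472 Mg and 0.23472 O.
59.09 wt% FeO ÷ 71.844 g/mol = 0.82248 mol, giving 0.82248 Fe and 0.82248 O.
31.25 wt% SiO2 ÷ 60.083 g/mol = 0.52011 mol, giving 0.52011 Si and 1.04022 O.
Oxygen sums to 2.09742; scaling by 4/2.09742 = 1.90710 puts the formula on 4 O.
Fe: 0.82248 × 1.90710 = 1.569 atoms per formula unit.

1.569 Fe apfu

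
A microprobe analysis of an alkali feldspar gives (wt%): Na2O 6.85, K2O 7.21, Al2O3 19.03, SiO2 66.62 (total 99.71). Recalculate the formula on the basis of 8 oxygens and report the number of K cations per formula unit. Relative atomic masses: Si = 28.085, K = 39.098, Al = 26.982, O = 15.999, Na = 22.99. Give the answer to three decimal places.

Na2O (M=61.979): mol = 0.11052; Na = 0.22104, O = 0.11052.
K2O (M=94.195): mol = 0.07654; K = 0.15308, O = 0.07654.
Al2O3 (M=101.961): mol = 0.18664; Al = 0.37328, O = 0.55992.
SiO2 (M=60.083): mol = 1.10880; Si = 1.10880, O = 2.21760.
ΣO = 2.96458; factor = 8/ΣO = 2.69853.
K apfu = 0.15308 × 2.69853 = 0.413.

0.413 K apfu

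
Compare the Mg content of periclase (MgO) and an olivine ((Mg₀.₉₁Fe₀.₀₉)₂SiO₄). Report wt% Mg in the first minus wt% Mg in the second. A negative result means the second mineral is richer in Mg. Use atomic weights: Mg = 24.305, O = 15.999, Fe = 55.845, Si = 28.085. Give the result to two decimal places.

30.08 percentage points

M(MgO) = 40.304 g/mol, so wt% Mg = 24.305/40.304 × 100 = 60.30%.
M((Mg₀.₉₁Fe₀.₀₉)₂SiO₄) = 146.368 g/mol, so wt% Mg = 44.235/146.368 × 100 = 30.22%.
60.30 − 30.22 = 30.08 pp.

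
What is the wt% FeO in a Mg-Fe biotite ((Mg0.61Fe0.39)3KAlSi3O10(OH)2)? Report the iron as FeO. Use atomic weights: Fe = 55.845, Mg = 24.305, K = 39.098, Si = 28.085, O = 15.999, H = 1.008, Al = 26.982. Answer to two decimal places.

18.51 wt%

Molar mass of (Mg0.61Fe0.39)3KAlSi3O10(OH)2 = 1.83*24.305 + 1.17*55.845 + 1*39.098 + 1*26.982 + 3*28.085 + 12*15.999 + 2*1.008 = 454.156 g/mol.
Each formula unit contains 1.17 Fe, equivalent to 1.17/1 = 1.1700 mol FeO.
M(FeO) = 1×55.845 + 1×15.999 = 71.844 g/mol.
Mass of FeO per formula unit = 1.1700 × 71.844 = 84.057 g.
FeO wt% = 84.057 / 454.156 × 100 = 18.51%.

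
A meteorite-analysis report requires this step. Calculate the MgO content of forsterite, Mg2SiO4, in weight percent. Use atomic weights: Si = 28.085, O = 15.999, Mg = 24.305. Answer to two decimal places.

Molar mass of Mg2SiO4 = 2*24.305 + 1*28.085 + 4*15.999 = 140.691 g/mol.
Each formula unit contains 2 Mg, equivalent to 2/1 = 2.0000 mol MgO.
M(MgO) = 1×24.305 + 1×15.999 = 40.304 g/mol.
Mass of MgO per formula unit = 2.0000 × 40.304 = 80.608 g.
MgO wt% = 80.608 / 140.691 × 100 = 57.29%.

57.29 wt%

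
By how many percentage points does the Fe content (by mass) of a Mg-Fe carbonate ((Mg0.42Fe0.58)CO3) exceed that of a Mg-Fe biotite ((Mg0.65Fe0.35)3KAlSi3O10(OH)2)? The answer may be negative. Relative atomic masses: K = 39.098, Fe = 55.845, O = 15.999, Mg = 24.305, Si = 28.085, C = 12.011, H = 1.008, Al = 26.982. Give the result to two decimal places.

First mineral: 32.390 g Fe in 102.606 g formula = 31.57 wt% Fe.
Second mineral: 58.637 g Fe in 450.371 g formula = 13.02 wt% Fe.
31.57% − 13.02% gives a difference of 18.55 percentage points.

18.55 percentage points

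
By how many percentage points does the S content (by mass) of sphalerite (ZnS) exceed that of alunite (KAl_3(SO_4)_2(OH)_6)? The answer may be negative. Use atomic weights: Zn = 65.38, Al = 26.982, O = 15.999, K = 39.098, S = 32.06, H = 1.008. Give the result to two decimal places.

S in ZnS: molar mass 97.440 g/mol; 1×32.06 = 32.060 g → 32.90 wt%.
S in KAl_3(SO_4)_2(OH)_6: molar mass 414.198 g/mol; 2×32.06 = 64.120 g → 15.48 wt%.
Difference = 32.90 − 15.48 = 17.42 percentage points.

17.42 percentage points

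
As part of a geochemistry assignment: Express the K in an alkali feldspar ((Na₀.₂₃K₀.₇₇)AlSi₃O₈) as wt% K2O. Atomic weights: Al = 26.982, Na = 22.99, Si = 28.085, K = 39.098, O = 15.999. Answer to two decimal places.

13.21 wt%

M((Na₀.₂₃K₀.₇₇)AlSi₃O₈) = 274.622 g/mol; M(K2O) = 94.195 g/mol.
Moles K2O per formula unit = 0.77 K ÷ 2 = 0.3850.
K2O fraction = (0.3850 × 94.195) / 274.622 = 36.265/274.622 = 0.1321.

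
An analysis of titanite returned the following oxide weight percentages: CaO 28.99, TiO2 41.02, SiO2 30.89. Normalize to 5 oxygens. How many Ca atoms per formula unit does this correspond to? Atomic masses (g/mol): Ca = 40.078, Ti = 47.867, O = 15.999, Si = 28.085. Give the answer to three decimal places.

1.005 Ca apfu

28.99 wt% CaO ÷ 56.077 g/mol = 0.51697 mol, giving 0.51697 Ca and 0.51697 O.
41.02 wt% TiO2 ÷ 79.865 g/mol = 0.51362 mol, giving 0.51362 Ti and 1.02724 O.
30.89 wt% SiO2 ÷ 60.083 g/mol = 0.51412 mol, giving 0.51412 Si and 1.02824 O.
Oxygen sums to 2.57245; scaling by 5/2.57245 = 1.94367 puts the formula on 5 O.
Ca: 0.51697 × 1.94367 = 1.005 atoms per formula unit.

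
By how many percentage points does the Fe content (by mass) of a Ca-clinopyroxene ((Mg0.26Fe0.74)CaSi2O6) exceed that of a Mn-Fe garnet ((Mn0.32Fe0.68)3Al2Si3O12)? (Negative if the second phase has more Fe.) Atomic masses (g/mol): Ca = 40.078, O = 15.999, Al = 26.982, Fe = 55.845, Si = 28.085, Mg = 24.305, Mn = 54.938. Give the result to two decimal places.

-5.70 percentage points

M((Mg0.26Fe0.74)CaSi2O6) = 239.887 g/mol, so wt% Fe = 41.325/239.887 × 100 = 17.23%.
M((Mn0.32Fe0.68)3Al2Si3O12) = 496.871 g/mol, so wt% Fe = 113.924/496.871 × 100 = 22.93%.
17.23 − 22.93 = -5.70 pp.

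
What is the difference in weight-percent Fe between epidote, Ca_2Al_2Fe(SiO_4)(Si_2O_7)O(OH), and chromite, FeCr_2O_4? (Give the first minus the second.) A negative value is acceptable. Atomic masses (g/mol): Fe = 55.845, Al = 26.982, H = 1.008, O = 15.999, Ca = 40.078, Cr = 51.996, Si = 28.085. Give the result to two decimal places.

-13.39 percentage points

First mineral: 55.845 g Fe in 483.215 g formula = 11.56 wt% Fe.
Second mineral: 55.845 g Fe in 223.833 g formula = 24.95 wt% Fe.
11.56% − 24.95% gives a difference of -13.39 percentage points.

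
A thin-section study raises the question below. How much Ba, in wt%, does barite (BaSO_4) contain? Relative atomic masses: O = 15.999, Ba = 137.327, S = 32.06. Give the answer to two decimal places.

M(BaSO_4) = 233.383 g/mol.
Ba contributes 1 × 137.327 = 137.327 g per mole.
137.327/233.383 = 0.5884 → 58.84%.

58.84 wt%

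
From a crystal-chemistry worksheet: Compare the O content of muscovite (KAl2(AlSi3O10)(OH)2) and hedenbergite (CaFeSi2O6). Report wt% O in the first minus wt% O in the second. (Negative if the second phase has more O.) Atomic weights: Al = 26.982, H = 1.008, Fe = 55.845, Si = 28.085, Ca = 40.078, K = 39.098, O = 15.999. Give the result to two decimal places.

M(KAl2(AlSi3O10)(OH)2) = 398.303 g/mol, so wt% O = 191.988/398.303 × 100 = 48.20%.
M(CaFeSi2O6) = 248.087 g/mol, so wt% O = 95.994/248.087 × 100 = 38.69%.
48.20 − 38.69 = 9.51 pp.

9.51 percentage points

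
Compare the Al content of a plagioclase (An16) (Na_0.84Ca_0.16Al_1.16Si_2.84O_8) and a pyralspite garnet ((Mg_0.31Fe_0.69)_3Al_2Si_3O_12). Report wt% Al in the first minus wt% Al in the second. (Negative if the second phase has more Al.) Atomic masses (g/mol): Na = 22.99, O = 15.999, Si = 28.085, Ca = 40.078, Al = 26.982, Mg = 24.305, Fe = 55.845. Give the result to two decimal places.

M(Na_0.84Ca_0.16Al_1.16Si_2.84O_8) = 264.777 g/mol, so wt% Al = 31.299/264.777 × 100 = 11.82%.
M((Mg_0.31Fe_0.69)_3Al_2Si_3O_12) = 468.410 g/mol, so wt% Al = 53.964/468.410 × 100 = 11.52%.
11.82 − 11.52 = 0.30 pp.

0.30 percentage points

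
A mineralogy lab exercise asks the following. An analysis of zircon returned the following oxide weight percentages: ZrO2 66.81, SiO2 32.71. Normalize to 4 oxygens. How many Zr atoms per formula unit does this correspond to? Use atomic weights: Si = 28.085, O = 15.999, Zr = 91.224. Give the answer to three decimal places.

66.81 wt% ZrO2 ÷ 123.222 g/mol = 0.54219 mol, giving 0.54219 Zr and 1.08438 O.
32.71 wt% SiO2 ÷ 60.083 g/mol = 0.54441 mol, giving 0.54441 Si and 1.08882 O.
Oxygen sums to 2.17320; scaling by 4/2.17320 = 1.84060 puts the formula on 4 O.
Zr: 0.54219 × 1.84060 = 0.998 atoms per formula unit.

0.998 Zr apfu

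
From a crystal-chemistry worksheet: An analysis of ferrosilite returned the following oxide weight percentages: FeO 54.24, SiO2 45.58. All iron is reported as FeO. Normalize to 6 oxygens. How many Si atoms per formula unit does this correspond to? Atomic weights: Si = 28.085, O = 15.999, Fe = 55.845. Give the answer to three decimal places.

2.003 Si apfu

FeO (M=71.844): mol = 0.75497; Fe = 0.75497, O = 0.75497.
SiO2 (M=60.083): mol = 0.75862; Si = 0.75862, O = 1.51724.
ΣO = 2.27221; factor = 6/ΣO = 2.64060.
Si apfu = 0.75862 × 2.64060 = 2.003.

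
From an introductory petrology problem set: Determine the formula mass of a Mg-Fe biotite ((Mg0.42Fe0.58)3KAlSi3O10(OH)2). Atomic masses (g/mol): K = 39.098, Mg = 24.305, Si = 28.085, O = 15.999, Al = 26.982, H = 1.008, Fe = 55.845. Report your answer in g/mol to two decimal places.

Mg: 1.26 × 24.305 = 30.6243
Fe: 1.74 × 55.845 = 97.1703
K: 1 × 39.098 = 39.0980
Al: 1 × 26.982 = 26.9820
Si: 3 × 28.085 = 84.2550
O: 12 × 15.999 = 191.9880
H: 2 × 1.008 = 2.0160
Summing the contributions gives the formula mass.

472.13 g/mol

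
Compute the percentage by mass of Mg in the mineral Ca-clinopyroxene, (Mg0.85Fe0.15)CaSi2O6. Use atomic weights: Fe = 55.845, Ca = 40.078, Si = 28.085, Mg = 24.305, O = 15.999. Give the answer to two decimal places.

9.34 weight percent

Molar mass of (Mg0.85Fe0.15)CaSi2O6: 0.85*24.305 + 0.15*55.845 + 1*40.078 + 2*28.085 + 6*15.999 = 221.278 g/mol.
Mass of Mg per formula unit: 0.85 × 24.305 = 20.659 g.
Weight fraction Mg = 20.659 / 221.278 = 0.0934.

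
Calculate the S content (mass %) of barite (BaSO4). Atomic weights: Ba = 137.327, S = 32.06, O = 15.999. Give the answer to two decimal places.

Molar mass of BaSO4: 1*137.327 + 1*32.06 + 4*15.999 = 233.383 g/mol.
Mass of S per formula unit: 1 × 32.06 = 32.060 g.
Weight fraction S = 32.060 / 233.383 = 0.1374.

13.74 mass %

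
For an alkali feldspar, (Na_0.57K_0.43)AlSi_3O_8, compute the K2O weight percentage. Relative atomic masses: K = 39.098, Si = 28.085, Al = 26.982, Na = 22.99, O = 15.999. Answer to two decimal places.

7.52 wt%

Molar mass of (Na_0.57K_0.43)AlSi_3O_8 = 0.57*22.99 + 0.43*39.098 + 1*26.982 + 3*28.085 + 8*15.999 = 269.145 g/mol.
Each formula unit contains 0.43 K, equivalent to 0.43/2 = 0.2150 mol K2O.
M(K2O) = 2×39.098 + 1×15.999 = 94.195 g/mol.
Mass of K2O per formula unit = 0.2150 × 94.195 = 20.252 g.
K2O wt% = 20.252 / 269.145 × 100 = 7.52%.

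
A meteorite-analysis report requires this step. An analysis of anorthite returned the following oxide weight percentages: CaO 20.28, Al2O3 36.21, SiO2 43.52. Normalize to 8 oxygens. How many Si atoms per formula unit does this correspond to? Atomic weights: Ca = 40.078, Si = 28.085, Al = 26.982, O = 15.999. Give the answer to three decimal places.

2.015 Si apfu

CaO: 20.28/56.077 = 0.36165 mol → 0.36165 mol Ca, 0.36165 mol O.
Al2O3: 36.21/101.961 = 0.35514 mol → 0.71028 mol Al, 1.06542 mol O.
SiO2: 43.52/60.083 = 0.72433 mol → 0.72433 mol Si, 1.44866 mol O.
Total oxygen = 2.87573 mol. Normalization factor = 8/2.87573 = 2.78190.
Si per 8 O = 0.72433 × 2.78190 = 2.015.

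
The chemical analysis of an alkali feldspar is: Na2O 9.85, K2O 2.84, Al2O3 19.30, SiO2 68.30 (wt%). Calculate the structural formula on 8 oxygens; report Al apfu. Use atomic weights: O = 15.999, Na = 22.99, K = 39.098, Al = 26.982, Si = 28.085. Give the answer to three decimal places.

0.999 Al apfu

Na2O (M=61.979): mol = 0.15892; Na = 0.31784, O = 0.15892.
K2O (M=94.195): mol = 0.03015; K = 0.06030, O = 0.03015.
Al2O3 (M=101.961): mol = 0.18929; Al = 0.37858, O = 0.56787.
SiO2 (M=60.083): mol = 1.13676; Si = 1.13676, O = 2.27352.
ΣO = 3.03046; factor = 8/ΣO = 2.63986.
Al apfu = 0.37858 × 2.63986 = 0.999.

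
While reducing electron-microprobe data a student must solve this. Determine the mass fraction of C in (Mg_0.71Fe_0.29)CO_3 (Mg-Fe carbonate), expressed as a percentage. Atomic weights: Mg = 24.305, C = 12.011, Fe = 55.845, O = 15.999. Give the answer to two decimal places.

Molar mass of (Mg_0.71Fe_0.29)CO_3: 0.71·24.305 + 0.29·55.845 + 1·12.011 + 3·15.999 = 93.460 g/mol.
Mass of C per formula unit: 1 × 12.011 = 12.011 g.
Weight fraction C = 12.011 / 93.460 = 0.1285.

12.85 mass %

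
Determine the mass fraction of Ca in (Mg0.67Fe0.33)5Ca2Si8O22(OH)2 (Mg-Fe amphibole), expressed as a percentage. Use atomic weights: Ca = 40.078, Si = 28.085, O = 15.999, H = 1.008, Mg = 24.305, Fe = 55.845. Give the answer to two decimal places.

Formula mass = 3.35×24.305 + 1.65×55.845 + 2×40.078 + 8×28.085 + 24×15.999 + 2×1.008 = 864.394 g/mol, of which 80.156 g is Ca.
So Ca makes up 80.156/864.394 = 0.0927 of the mass, i.e. 9.27%.

9.27 mass %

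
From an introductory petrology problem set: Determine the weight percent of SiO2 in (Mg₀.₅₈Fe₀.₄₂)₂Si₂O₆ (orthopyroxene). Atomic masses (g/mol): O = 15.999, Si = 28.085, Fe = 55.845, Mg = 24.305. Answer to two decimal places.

52.87 wt%

Molar mass of (Mg₀.₅₈Fe₀.₄₂)₂Si₂O₆ = 1.16·24.305 + 0.84·55.845 + 2·28.085 + 6·15.999 = 227.268 g/mol.
Each formula unit contains 2 Si, equivalent to 2/1 = 2.0000 mol SiO2.
M(SiO2) = 1×28.085 + 2×15.999 = 60.083 g/mol.
Mass of SiO2 per formula unit = 2.0000 × 60.083 = 120.166 g.
SiO2 wt% = 120.166 / 227.268 × 100 = 52.87%.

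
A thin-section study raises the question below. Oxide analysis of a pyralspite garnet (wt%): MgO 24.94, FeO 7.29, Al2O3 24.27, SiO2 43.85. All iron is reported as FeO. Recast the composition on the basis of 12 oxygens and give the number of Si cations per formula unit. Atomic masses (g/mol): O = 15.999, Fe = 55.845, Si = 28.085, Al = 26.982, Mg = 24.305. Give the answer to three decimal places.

24.94 wt% MgO ÷ 40.304 g/mol = 0.61880 mol, giving 0.61880 Mg and 0.61880 O.
7.29 wt% FeO ÷ 71.844 g/mol = 0.10147 mol, giving 0.10147 Fe and 0.10147 O.
24.27 wt% Al2O3 ÷ 101.961 g/mol = 0.23803 mol, giving 0.47606 Al and 0.71409 O.
43.85 wt% SiO2 ÷ 60.083 g/mol = 0.72982 mol, giving 0.72982 Si and 1.45964 O.
Oxygen sums to 2.89400; scaling by 12/2.89400 = 4.14651 puts the formula on 12 O.
Si: 0.72982 × 4.14651 = 3.026 atoms per formula unit.

3.026 Si apfu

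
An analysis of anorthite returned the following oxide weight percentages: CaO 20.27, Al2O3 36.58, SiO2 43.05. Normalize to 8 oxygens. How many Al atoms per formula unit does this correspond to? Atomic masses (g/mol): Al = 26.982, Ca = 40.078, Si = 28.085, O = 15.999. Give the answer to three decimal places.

2.000 Al apfu

CaO (M=56.077): mol = 0.36147; Ca = 0.36147, O = 0.36147.
Al2O3 (M=101.961): mol = 0.35876; Al = 0.71752, O = 1.07628.
SiO2 (M=60.083): mol = 0.71651; Si = 0.71651, O = 1.43302.
ΣO = 2.87077; factor = 8/ΣO = 2.78671.
Al apfu = 0.71752 × 2.78671 = 2.000.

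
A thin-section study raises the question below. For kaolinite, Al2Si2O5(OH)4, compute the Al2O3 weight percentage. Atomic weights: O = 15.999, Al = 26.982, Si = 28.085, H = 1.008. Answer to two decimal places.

39.50 wt%

M(Al2Si2O5(OH)4) = 258.157 g/mol; M(Al2O3) = 101.961 g/mol.
Moles Al2O3 per formula unit = 2 Al ÷ 2 = 1.0000.
Al2O3 fraction = (1.0000 × 101.961) / 258.157 = 101.961/258.157 = 0.3950.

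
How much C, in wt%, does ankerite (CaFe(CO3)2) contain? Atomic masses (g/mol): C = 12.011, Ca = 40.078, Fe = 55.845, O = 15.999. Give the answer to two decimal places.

11.12 wt%

M(CaFe(CO3)2) = 215.939 g/mol.
C contributes 2 × 12.011 = 24.022 g per mole.
24.022/215.939 = 0.1112 → 11.12%.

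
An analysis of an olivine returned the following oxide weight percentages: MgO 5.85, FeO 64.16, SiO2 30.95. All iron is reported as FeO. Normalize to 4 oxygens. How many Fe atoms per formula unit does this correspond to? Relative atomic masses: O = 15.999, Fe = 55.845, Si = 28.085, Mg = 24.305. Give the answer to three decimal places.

1.727 Fe apfu

MgO (M=40.304): mol = 0.14515; Mg = 0.14515, O = 0.14515.
FeO (M=71.844): mol = 0.89305; Fe = 0.89305, O = 0.89305.
SiO2 (M=60.083): mol = 0.51512; Si = 0.51512, O = 1.03024.
ΣO = 2.06844; factor = 4/ΣO = 1.93382.
Fe apfu = 0.89305 × 1.93382 = 1.727.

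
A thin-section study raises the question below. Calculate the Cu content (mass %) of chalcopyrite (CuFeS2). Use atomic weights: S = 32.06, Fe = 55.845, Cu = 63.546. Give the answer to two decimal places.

34.63 mass %

Molar mass of CuFeS2: 1*63.546 + 1*55.845 + 2*32.06 = 183.511 g/mol.
Mass of Cu per formula unit: 1 × 63.546 = 63.546 g.
Weight fraction Cu = 63.546 / 183.511 = 0.3463.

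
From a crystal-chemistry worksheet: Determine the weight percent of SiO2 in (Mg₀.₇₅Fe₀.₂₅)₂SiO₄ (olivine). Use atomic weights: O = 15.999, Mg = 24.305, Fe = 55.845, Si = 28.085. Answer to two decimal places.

M((Mg₀.₇₅Fe₀.₂₅)₂SiO₄) = 156.461 g/mol; M(SiO2) = 60.083 g/mol.
Moles SiO2 per formula unit = 1 Si ÷ 1 = 1.0000.
SiO2 fraction = (1.0000 × 60.083) / 156.461 = 60.083/156.461 = 0.3840.

38.40 wt%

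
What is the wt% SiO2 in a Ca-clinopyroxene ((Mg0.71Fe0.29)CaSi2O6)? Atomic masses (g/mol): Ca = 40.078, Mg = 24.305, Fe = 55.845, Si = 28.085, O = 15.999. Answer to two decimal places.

Molar mass of (Mg0.71Fe0.29)CaSi2O6 = 0.71×24.305 + 0.29×55.845 + 1×40.078 + 2×28.085 + 6×15.999 = 225.694 g/mol.
Each formula unit contains 2 Si, equivalent to 2/1 = 2.0000 mol SiO2.
M(SiO2) = 1×28.085 + 2×15.999 = 60.083 g/mol.
Mass of SiO2 per formula unit = 2.0000 × 60.083 = 120.166 g.
SiO2 wt% = 120.166 / 225.694 × 100 = 53.24%.

53.24 wt%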